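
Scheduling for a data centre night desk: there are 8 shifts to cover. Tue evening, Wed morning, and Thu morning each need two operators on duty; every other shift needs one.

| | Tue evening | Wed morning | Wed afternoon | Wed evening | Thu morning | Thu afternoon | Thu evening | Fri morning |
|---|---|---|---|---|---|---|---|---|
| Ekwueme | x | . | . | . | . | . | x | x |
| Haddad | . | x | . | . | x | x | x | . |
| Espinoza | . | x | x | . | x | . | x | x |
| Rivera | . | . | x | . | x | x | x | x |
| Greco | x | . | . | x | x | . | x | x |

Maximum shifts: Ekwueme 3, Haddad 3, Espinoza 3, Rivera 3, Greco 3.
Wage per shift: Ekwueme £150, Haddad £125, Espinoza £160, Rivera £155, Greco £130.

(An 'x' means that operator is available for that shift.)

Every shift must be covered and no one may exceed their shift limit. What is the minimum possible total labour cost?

£1530

Tue evening can only be covered by Ekwueme and Greco, so that assignment is forced.
Wed morning can only be covered by Haddad and Espinoza, so that assignment is forced.
Wed evening can only be covered by Greco, so that assignment is forced.
Picking the cheapest available operator for each shift independently would cost £1485, but that ignores the shift limits.
An optimal schedule: Tue evening→Greco+Ekwueme, Wed morning→Haddad+Espinoza, Wed afternoon→Rivera, Wed evening→Greco, Thu morning→Haddad+Greco, Thu afternoon→Haddad, Thu evening→Ekwueme, Fri morning→Ekwueme.
Total: 130 + 150 + 125 + 160 + 155 + 130 + 125 + 130 + 125 + 150 + 150 = £1530.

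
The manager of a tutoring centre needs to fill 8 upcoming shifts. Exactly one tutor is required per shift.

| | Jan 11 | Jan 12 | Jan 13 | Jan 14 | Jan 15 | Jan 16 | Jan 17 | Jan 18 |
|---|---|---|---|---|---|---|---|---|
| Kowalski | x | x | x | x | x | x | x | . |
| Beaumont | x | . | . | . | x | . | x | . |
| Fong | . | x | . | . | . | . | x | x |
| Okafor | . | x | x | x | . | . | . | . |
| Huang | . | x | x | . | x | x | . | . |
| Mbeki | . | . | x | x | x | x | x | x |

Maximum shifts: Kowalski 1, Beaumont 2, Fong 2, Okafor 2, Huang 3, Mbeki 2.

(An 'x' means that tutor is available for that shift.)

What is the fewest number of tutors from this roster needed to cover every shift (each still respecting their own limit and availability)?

4

8 slots to fill and no one can take more than 3, so at least ⌈8/3⌉ = 3 tutors are needed.
Any 3 tutors together have capacity at most 3+2+2 = 7 < 8 slots, so 3 can never suffice.
Kowalski, Beaumont, Fong, and Huang alone can cover everything: Jan 11→Beaumont, Jan 12→Fong, Jan 13→Huang, Jan 14→Kowalski, Jan 15→Huang, Jan 16→Huang, Jan 17→Beaumont, Jan 18→Fong.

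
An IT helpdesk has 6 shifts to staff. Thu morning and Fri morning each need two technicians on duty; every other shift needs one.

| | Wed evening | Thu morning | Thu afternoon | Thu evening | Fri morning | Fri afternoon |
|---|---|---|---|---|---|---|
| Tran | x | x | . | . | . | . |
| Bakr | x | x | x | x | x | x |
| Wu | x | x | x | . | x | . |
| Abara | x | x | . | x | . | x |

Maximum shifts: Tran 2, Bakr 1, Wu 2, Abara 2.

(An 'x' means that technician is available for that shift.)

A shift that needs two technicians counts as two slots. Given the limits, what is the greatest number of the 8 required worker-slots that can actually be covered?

Total capacity across all technicians is 2+1+2+2 = 7, and 8 slots are needed, so at most 7 can be filled.
An assignment achieving 7: Wed evening→Tran, Thu morning→Tran+Wu, Thu afternoon→Bakr, Thu evening→Abara, Fri morning→Wu, Fri afternoon→Abara.
Loads: Tran 2/2, Bakr 1/1, Wu 2/2, Abara 2/2.

7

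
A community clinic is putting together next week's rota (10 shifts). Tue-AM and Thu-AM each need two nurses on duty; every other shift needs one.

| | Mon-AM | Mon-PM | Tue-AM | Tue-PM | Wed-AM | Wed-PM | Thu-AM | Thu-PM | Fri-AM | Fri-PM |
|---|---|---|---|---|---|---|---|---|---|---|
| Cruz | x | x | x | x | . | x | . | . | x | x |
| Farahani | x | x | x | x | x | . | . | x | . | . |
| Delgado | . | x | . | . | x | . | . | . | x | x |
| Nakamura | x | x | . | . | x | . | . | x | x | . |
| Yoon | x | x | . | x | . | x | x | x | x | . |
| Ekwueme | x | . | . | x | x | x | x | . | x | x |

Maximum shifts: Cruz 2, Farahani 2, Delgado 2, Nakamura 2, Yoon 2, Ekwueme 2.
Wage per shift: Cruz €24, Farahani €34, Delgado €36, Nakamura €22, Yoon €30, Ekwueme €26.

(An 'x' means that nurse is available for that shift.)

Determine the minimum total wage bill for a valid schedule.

€344

Tue-AM can only be covered by Cruz and Farahani, so that assignment is forced.
Thu-AM can only be covered by Yoon and Ekwueme, so that assignment is forced.
Picking the cheapest available nurse for each shift independently would cost €296, but that ignores the shift limits.
An optimal schedule: Mon-AM→Nakamura, Mon-PM→Nakamura, Tue-AM→Cruz+Farahani, Tue-PM→Yoon, Wed-AM→Delgado, Wed-PM→Cruz, Thu-AM→Yoon+Ekwueme, Thu-PM→Farahani, Fri-AM→Ekwueme, Fri-PM→Delgado.
Total: 22 + 22 + 24 + 34 + 30 + 36 + 24 + 30 + 26 + 34 + 26 + 36 = €344.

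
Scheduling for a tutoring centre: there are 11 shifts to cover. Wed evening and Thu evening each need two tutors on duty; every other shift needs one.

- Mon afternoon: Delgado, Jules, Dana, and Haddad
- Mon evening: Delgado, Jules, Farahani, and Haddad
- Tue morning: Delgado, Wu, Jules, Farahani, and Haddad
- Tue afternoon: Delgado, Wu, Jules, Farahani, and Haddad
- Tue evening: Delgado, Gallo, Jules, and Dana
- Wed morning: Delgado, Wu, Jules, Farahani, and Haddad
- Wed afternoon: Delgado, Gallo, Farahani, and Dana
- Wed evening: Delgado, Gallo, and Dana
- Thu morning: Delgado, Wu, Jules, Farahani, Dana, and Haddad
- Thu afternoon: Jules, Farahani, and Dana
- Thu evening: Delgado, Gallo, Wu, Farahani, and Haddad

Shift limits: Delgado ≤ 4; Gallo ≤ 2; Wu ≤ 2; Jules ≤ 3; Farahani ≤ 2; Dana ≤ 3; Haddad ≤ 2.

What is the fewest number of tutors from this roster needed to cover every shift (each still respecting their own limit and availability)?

13 slots to fill and no one can take more than 4, so at least ⌈13/4⌉ = 4 tutors are needed.
Any 4 tutors together have capacity at most 4+3+3+2 = 12 < 13 slots, so 4 can never suffice.
Delgado, Gallo, Wu, Jules, and Farahani alone can cover everything: Mon afternoon→Delgado, Mon evening→Delgado, Tue morning→Wu, Tue afternoon→Jules, Tue evening→Delgado, Wed morning→Jules, Wed afternoon→Gallo, Wed evening→Delgado+Gallo, Thu morning→Farahani, Thu afternoon→Jules, Thu evening→Wu+Farahani.

5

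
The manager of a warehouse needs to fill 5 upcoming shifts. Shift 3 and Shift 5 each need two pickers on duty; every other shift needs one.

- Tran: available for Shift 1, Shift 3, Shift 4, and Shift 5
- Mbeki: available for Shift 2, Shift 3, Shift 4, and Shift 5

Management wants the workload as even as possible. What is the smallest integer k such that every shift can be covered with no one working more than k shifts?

With 2 pickers and 7 worker-slots to fill, someone must work at least ⌈7/2⌉ = 4 shifts, so k ≥ 4.
k = 4 works: Shift 1→Tran, Shift 2→Mbeki, Shift 3→Tran+Mbeki, Shift 4→Tran, Shift 5→Tran+Mbeki.
Loads: Tran 4, Mbeki 3 — all ≤ 4.

4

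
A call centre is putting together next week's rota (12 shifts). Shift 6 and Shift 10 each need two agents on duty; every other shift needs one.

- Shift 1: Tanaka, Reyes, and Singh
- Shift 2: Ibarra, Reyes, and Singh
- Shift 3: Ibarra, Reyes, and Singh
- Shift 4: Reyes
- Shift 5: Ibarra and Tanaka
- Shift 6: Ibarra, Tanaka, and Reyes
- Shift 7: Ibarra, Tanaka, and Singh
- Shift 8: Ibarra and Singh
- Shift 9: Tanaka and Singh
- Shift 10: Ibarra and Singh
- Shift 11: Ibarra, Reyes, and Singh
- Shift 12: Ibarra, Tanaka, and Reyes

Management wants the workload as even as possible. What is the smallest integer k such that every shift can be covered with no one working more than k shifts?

With 4 agents and 14 worker-slots to fill, someone must work at least ⌈14/4⌉ = 4 shifts, so k ≥ 4.
k = 4 works: Shift 1→Tanaka, Shift 2→Ibarra, Shift 3→Reyes, Shift 4→Reyes, Shift 5→Ibarra, Shift 6→Tanaka+Reyes, Shift 7→Tanaka, Shift 8→Ibarra, Shift 9→Tanaka, Shift 10→Ibarra+Singh, Shift 11→Singh, Shift 12→Reyes.
Loads: Ibarra 4, Tanaka 4, Reyes 4, Singh 2 — all ≤ 4.

4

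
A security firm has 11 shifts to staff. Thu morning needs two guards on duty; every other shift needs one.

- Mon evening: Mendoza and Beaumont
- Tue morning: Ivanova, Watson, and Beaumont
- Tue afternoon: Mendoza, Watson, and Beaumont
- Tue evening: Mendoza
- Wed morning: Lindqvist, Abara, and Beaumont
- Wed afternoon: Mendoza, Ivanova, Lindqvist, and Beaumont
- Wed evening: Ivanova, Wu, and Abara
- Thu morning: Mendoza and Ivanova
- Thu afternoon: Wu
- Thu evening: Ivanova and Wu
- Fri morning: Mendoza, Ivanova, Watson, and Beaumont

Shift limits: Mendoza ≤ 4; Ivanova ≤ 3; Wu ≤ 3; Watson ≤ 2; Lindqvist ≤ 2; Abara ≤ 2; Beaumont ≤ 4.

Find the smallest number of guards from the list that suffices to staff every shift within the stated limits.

12 slots to fill and no one can take more than 4, so at least ⌈12/4⌉ = 3 guards are needed.
Any 3 guards together have capacity at most 4+4+3 = 11 < 12 slots, so 3 can never suffice.
Mendoza, Ivanova, Wu, and Lindqvist alone can cover everything: Mon evening→Mendoza, Tue morning→Ivanova, Tue afternoon→Mendoza, Tue evening→Mendoza, Wed morning→Lindqvist, Wed afternoon→Lindqvist, Wed evening→Wu, Thu morning→Mendoza+Ivanova, Thu afternoon→Wu, Thu evening→Wu, Fri morning→Ivanova.

4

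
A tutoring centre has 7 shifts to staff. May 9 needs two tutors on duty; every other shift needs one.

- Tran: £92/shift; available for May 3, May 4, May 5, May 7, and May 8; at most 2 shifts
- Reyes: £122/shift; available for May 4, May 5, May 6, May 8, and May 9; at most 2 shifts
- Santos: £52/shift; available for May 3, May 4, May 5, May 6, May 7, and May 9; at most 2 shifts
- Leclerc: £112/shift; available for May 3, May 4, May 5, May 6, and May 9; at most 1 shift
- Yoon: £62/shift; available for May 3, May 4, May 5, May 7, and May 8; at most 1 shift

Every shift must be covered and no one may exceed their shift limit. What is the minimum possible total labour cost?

Picking the cheapest available tutor for each shift independently would cost £486, but that ignores the shift limits.
An optimal schedule: May 3→Santos, May 4→Leclerc, May 5→Yoon, May 6→Reyes, May 7→Tran, May 8→Tran, May 9→Reyes+Santos.
Total: 52 + 112 + 62 + 122 + 92 + 92 + 122 + 52 = £706.

£706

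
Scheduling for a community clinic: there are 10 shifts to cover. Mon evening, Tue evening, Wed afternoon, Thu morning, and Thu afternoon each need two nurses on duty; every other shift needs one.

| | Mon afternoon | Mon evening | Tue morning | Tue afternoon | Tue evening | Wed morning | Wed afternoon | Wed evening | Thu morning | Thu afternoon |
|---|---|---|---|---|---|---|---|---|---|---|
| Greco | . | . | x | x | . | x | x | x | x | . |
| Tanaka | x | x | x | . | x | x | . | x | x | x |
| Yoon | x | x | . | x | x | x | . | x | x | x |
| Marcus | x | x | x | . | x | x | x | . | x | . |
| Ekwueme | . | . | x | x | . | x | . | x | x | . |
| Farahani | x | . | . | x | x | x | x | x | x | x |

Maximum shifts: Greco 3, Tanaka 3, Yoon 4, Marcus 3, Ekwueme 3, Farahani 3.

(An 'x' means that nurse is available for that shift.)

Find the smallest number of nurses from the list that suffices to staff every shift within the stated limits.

5

15 slots to fill and no one can take more than 4, so at least ⌈15/4⌉ = 4 nurses are needed.
Any 4 nurses together have capacity at most 4+3+3+3 = 13 < 15 slots, so 4 can never suffice.
Greco, Tanaka, Yoon, Marcus, and Ekwueme alone can cover everything: Mon afternoon→Tanaka, Mon evening→Tanaka+Yoon, Tue morning→Greco, Tue afternoon→Greco, Tue evening→Yoon+Marcus, Wed morning→Ekwueme, Wed afternoon→Greco+Marcus, Wed evening→Yoon, Thu morning→Marcus+Ekwueme, Thu afternoon→Tanaka+Yoon.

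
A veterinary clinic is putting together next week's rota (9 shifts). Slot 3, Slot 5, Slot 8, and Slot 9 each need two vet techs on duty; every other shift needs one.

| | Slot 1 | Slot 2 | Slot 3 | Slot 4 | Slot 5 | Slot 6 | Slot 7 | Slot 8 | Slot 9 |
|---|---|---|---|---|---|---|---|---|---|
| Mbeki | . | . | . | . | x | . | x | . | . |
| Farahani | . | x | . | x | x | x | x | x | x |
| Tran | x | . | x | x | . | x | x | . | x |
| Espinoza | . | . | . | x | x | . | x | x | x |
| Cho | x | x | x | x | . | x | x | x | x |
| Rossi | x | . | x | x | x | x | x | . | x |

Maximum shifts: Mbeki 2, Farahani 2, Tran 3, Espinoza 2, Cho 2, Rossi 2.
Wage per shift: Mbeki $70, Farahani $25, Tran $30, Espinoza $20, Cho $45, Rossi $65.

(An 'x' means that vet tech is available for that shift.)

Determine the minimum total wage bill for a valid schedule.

$540

Picking the cheapest available vet tech for each shift independently would cost $330, but that ignores the shift limits.
An optimal schedule: Slot 1→Tran, Slot 2→Farahani, Slot 3→Tran+Cho, Slot 4→Espinoza, Slot 5→Mbeki+Rossi, Slot 6→Tran, Slot 7→Mbeki, Slot 8→Farahani+Espinoza, Slot 9→Cho+Rossi.
Total: 30 + 25 + 30 + 45 + 20 + 70 + 65 + 30 + 70 + 25 + 20 + 45 + 65 = $540.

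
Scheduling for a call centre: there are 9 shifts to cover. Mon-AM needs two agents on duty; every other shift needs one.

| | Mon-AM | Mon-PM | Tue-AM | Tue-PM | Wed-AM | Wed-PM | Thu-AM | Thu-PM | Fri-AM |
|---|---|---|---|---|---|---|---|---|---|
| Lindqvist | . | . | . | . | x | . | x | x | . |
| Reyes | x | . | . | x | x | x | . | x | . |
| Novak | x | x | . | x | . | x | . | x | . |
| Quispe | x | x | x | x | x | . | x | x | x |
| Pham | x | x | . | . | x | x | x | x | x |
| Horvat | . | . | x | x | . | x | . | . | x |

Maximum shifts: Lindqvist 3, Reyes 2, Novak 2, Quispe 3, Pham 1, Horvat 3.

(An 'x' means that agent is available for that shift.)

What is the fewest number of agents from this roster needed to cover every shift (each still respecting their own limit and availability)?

4

10 slots to fill and no one can take more than 3, so at least ⌈10/3⌉ = 4 agents are needed.
Lindqvist, Reyes, Novak, and Quispe alone can cover everything: Mon-AM→Reyes+Novak, Mon-PM→Novak, Tue-AM→Quispe, Tue-PM→Quispe, Wed-AM→Lindqvist, Wed-PM→Reyes, Thu-AM→Lindqvist, Thu-PM→Lindqvist, Fri-AM→Quispe.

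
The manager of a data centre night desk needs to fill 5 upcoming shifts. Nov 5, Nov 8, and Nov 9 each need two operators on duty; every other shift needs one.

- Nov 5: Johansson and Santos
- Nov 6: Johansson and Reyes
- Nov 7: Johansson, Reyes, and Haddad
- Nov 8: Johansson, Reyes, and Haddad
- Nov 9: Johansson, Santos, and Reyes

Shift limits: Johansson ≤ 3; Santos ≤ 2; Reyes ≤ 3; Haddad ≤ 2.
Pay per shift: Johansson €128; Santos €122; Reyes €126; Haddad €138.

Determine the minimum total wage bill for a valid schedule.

€1006

Nov 5 can only be covered by Johansson and Santos, so that assignment is forced.
Picking the cheapest available operator for each shift independently would cost €1004, but that ignores the shift limits.
An optimal schedule: Nov 5→Santos+Johansson, Nov 6→Reyes, Nov 7→Reyes, Nov 8→Reyes+Johansson, Nov 9→Santos+Johansson.
Total: 122 + 128 + 126 + 126 + 126 + 128 + 122 + 128 = €1006.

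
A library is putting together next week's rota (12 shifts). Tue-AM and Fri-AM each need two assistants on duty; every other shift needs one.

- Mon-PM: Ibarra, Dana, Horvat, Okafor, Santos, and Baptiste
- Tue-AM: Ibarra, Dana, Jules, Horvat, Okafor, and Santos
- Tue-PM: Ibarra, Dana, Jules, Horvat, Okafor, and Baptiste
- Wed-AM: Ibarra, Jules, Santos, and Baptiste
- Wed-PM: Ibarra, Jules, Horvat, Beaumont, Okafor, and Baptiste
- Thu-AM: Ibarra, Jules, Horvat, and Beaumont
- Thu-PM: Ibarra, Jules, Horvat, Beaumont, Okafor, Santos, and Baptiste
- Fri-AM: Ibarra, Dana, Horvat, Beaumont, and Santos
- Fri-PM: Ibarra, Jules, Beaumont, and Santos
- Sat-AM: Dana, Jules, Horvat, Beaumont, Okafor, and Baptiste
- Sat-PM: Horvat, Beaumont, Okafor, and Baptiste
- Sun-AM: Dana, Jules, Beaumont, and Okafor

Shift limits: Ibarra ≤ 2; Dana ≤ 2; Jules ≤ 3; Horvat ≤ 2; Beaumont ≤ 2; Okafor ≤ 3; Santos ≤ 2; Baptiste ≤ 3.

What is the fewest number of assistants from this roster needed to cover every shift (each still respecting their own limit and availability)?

6

14 slots to fill and no one can take more than 3, so at least ⌈14/3⌉ = 5 assistants are needed.
Any 5 assistants together have capacity at most 3+3+3+2+2 = 13 < 14 slots, so 5 can never suffice.
Ibarra, Dana, Jules, Horvat, Beaumont, and Okafor alone can cover everything: Mon-PM→Dana, Tue-AM→Jules+Okafor, Tue-PM→Jules, Wed-AM→Ibarra, Wed-PM→Beaumont, Thu-AM→Jules, Thu-PM→Okafor, Fri-AM→Horvat+Beaumont, Fri-PM→Ibarra, Sat-AM→Okafor, Sat-PM→Horvat, Sun-AM→Dana.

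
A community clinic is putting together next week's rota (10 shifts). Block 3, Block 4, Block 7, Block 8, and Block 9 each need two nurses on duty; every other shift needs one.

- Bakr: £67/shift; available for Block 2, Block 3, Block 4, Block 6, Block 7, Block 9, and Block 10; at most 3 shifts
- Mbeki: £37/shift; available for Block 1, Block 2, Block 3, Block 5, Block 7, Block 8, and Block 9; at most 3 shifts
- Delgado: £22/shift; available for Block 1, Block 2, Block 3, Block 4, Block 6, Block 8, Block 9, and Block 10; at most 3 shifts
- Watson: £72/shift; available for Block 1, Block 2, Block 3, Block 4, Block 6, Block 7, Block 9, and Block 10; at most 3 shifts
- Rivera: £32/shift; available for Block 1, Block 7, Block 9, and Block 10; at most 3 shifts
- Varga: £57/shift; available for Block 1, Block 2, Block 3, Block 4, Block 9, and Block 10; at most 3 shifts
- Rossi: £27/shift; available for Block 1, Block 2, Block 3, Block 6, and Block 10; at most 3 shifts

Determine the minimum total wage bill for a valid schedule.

Block 5 can only be covered by Mbeki, so that assignment is forced.
Block 8 can only be covered by Mbeki and Delgado, so that assignment is forced.
Picking the cheapest available nurse for each shift independently would cost £435, but that ignores the shift limits.
An optimal schedule: Block 1→Rossi, Block 2→Rossi, Block 3→Rossi+Varga, Block 4→Delgado+Varga, Block 5→Mbeki, Block 6→Delgado, Block 7→Rivera+Mbeki, Block 8→Delgado+Mbeki, Block 9→Rivera+Varga, Block 10→Rivera.
Total: 27 + 27 + 27 + 57 + 22 + 57 + 37 + 22 + 32 + 37 + 22 + 37 + 32 + 57 + 32 = £525.

£525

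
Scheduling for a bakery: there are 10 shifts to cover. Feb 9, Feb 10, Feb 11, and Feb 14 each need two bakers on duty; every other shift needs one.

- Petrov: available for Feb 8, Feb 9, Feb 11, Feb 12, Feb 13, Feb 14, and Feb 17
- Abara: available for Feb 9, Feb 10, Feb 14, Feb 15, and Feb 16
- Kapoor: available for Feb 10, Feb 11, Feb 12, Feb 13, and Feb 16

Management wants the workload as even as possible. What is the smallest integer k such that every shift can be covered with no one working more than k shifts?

5

With 3 bakers and 14 worker-slots to fill, someone must work at least ⌈14/3⌉ = 5 shifts, so k ≥ 5.
k = 5 works: Feb 8→Petrov, Feb 9→Petrov+Abara, Feb 10→Abara+Kapoor, Feb 11→Petrov+Kapoor, Feb 12→Kapoor, Feb 13→Kapoor, Feb 14→Petrov+Abara, Feb 15→Abara, Feb 16→Abara, Feb 17→Petrov.
Loads: Petrov 5, Abara 5, Kapoor 4 — all ≤ 5.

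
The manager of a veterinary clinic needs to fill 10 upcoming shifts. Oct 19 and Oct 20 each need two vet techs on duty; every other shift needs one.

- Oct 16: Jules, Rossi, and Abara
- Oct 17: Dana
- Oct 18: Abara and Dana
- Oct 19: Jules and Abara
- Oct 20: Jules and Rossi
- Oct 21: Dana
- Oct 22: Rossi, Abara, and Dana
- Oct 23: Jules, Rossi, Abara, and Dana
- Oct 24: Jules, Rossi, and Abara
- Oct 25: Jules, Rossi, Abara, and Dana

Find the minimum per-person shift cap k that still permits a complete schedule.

With 4 vet techs and 12 worker-slots to fill, someone must work at least ⌈12/4⌉ = 3 shifts, so k ≥ 3.
k = 3 works: Oct 16→Jules, Oct 17→Dana, Oct 18→Abara, Oct 19→Jules+Abara, Oct 20→Jules+Rossi, Oct 21→Dana, Oct 22→Rossi, Oct 23→Abara, Oct 24→Rossi, Oct 25→Dana.
Loads: Jules 3, Rossi 3, Abara 3, Dana 3 — all ≤ 3.

3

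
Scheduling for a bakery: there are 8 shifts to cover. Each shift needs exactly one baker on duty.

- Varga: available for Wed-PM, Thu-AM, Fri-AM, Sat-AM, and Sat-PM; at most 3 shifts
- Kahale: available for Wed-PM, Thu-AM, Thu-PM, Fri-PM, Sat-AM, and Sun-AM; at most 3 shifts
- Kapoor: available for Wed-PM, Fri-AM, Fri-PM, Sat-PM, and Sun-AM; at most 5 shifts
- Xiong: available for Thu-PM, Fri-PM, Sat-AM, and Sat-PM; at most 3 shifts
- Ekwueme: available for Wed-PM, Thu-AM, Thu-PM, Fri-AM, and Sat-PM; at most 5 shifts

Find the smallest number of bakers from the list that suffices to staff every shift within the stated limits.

8 slots to fill and no one can take more than 5, so at least ⌈8/5⌉ = 2 bakers are needed.
Kahale and Kapoor alone can cover everything: Wed-PM→Kapoor, Thu-AM→Kahale, Thu-PM→Kahale, Fri-AM→Kapoor, Fri-PM→Kapoor, Sat-AM→Kahale, Sat-PM→Kapoor, Sun-AM→Kapoor.

2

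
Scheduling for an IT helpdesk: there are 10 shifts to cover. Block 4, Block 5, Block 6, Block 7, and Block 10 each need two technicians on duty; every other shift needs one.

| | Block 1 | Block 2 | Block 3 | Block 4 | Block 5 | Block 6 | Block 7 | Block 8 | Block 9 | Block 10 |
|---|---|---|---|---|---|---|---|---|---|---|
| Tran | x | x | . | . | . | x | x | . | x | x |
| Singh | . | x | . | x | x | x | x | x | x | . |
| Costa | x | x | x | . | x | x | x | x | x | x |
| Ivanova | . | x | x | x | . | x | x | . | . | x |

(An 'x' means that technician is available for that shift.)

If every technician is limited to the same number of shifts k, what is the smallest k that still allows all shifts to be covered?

4

With 4 technicians and 15 worker-slots to fill, someone must work at least ⌈15/4⌉ = 4 shifts, so k ≥ 4.
k = 4 works: Block 1→Tran, Block 2→Tran, Block 3→Costa, Block 4→Singh+Ivanova, Block 5→Singh+Costa, Block 6→Singh+Ivanova, Block 7→Costa+Ivanova, Block 8→Singh, Block 9→Tran, Block 10→Tran+Costa.
Loads: Tran 4, Singh 4, Costa 4, Ivanova 3 — all ≤ 4.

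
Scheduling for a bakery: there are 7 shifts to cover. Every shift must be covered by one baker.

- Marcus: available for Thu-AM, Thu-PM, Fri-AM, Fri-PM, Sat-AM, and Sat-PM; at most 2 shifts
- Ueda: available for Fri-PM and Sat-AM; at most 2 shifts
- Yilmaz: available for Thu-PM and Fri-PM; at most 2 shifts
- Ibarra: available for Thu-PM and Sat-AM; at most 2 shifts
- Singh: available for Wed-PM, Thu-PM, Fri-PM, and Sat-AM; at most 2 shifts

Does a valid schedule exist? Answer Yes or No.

Total capacity is 10 and 7 slots are needed, so capacity alone doesn't rule it out.
Shifts {Thu-AM, Fri-AM, Sat-PM} need 3 worker-slots in total, but the bakers available for any of those shifts (Marcus) can supply at most 2 among them. So no valid schedule exists.

No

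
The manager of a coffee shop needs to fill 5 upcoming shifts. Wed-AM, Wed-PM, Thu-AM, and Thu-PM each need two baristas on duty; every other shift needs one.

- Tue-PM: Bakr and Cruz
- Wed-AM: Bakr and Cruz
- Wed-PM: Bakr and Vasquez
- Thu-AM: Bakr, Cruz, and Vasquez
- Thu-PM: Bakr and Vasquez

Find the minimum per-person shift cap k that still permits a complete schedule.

3

With 3 baristas and 9 worker-slots to fill, someone must work at least ⌈9/3⌉ = 3 shifts, so k ≥ 3.
k = 3 works: Tue-PM→Cruz, Wed-AM→Bakr+Cruz, Wed-PM→Bakr+Vasquez, Thu-AM→Cruz+Vasquez, Thu-PM→Bakr+Vasquez.
Loads: Bakr 3, Cruz 3, Vasquez 3 — all ≤ 3.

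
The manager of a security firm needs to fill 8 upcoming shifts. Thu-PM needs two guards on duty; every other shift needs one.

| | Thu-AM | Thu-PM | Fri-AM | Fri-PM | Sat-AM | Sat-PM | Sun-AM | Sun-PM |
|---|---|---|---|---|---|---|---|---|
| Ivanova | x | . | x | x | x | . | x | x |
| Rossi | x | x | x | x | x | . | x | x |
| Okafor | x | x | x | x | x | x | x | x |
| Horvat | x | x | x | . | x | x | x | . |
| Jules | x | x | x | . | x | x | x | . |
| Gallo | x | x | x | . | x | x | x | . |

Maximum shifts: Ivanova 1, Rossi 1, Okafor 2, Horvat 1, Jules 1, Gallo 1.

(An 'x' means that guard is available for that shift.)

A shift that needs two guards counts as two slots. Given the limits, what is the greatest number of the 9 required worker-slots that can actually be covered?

7

Total capacity across all guards is 1+1+2+1+1+1 = 7, and 9 slots are needed, so at most 7 can be filled.
An assignment achieving 7: Thu-AM→Jules, Thu-PM→Okafor+Horvat, Fri-AM→Gallo, Fri-PM→Ivanova, Sat-PM→Okafor, Sun-PM→Rossi.
Loads: Ivanova 1/1, Rossi 1/1, Okafor 2/2, Horvat 1/1, Jules 1/1, Gallo 1/1.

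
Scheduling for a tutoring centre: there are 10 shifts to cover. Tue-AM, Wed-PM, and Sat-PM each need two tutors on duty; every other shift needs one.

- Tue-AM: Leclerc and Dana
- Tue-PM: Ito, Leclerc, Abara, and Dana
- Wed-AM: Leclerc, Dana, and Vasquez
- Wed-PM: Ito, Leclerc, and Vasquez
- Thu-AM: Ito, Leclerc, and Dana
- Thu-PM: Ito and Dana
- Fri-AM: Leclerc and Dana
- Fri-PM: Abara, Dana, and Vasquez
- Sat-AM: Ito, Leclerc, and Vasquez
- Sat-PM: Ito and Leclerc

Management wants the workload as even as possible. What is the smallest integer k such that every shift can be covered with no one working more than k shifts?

With 5 tutors and 13 worker-slots to fill, someone must work at least ⌈13/5⌉ = 3 shifts, so k ≥ 3.
k = 3 works: Tue-AM→Leclerc+Dana, Tue-PM→Abara, Wed-AM→Dana, Wed-PM→Ito+Vasquez, Thu-AM→Dana, Thu-PM→Ito, Fri-AM→Leclerc, Fri-PM→Abara, Sat-AM→Vasquez, Sat-PM→Ito+Leclerc.
Loads: Ito 3, Leclerc 3, Abara 2, Dana 3, Vasquez 2 — all ≤ 3.

3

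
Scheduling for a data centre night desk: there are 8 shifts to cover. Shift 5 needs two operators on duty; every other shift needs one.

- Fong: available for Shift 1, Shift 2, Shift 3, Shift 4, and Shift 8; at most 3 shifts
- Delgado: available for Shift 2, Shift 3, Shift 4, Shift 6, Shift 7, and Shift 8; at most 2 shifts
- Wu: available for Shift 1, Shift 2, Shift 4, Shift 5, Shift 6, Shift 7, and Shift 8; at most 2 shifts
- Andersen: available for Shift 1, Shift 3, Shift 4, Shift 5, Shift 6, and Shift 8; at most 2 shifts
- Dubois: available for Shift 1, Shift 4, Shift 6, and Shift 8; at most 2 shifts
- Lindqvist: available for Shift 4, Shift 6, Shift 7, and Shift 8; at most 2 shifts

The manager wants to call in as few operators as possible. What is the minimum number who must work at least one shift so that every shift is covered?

4

9 slots to fill and no one can take more than 3, so at least ⌈9/3⌉ = 3 operators are needed.
Any 3 operators together have capacity at most 3+2+2 = 7 < 9 slots, so 3 can never suffice.
Fong, Delgado, Wu, and Andersen alone can cover everything: Shift 1→Fong, Shift 2→Fong, Shift 3→Fong, Shift 4→Wu, Shift 5→Wu+Andersen, Shift 6→Delgado, Shift 7→Delgado, Shift 8→Andersen.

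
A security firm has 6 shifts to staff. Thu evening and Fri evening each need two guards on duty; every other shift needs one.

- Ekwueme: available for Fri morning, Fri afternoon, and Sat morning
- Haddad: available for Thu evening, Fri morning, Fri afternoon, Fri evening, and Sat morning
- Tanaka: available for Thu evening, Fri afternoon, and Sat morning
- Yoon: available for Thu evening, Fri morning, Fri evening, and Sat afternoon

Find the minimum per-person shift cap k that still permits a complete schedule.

2

With 4 guards and 8 worker-slots to fill, someone must work at least ⌈8/4⌉ = 2 shifts, so k ≥ 2.
k = 2 works: Thu evening→Haddad+Tanaka, Fri morning→Ekwueme, Fri afternoon→Ekwueme, Fri evening→Haddad+Yoon, Sat morning→Tanaka, Sat afternoon→Yoon.
Loads: Ekwueme 2, Haddad 2, Tanaka 2, Yoon 2 — all ≤ 2.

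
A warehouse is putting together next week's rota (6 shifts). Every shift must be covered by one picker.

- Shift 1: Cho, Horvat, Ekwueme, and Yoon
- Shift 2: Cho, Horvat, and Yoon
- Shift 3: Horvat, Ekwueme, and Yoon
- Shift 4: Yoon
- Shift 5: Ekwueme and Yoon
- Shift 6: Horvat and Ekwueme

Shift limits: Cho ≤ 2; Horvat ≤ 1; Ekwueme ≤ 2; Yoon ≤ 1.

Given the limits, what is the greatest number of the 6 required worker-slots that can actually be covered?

Total capacity across all pickers is 2+1+2+1 = 6, and 6 slots are needed, so at most 6 can be filled.
An assignment achieving 6: Shift 1→Cho, Shift 2→Cho, Shift 3→Ekwueme, Shift 4→Yoon, Shift 5→Ekwueme, Shift 6→Horvat.
Loads: Cho 2/2, Horvat 1/1, Ekwueme 2/2, Yoon 1/1.

6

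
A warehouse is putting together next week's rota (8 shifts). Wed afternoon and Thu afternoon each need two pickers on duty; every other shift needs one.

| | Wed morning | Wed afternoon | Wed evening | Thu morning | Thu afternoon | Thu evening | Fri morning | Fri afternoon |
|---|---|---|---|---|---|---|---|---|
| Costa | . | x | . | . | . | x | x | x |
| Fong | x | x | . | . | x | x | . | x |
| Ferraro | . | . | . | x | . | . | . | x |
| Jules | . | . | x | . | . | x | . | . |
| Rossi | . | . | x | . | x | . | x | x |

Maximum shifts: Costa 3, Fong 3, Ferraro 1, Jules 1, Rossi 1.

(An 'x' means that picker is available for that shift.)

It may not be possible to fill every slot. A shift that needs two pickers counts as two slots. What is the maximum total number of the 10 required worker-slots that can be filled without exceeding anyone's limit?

Total capacity across all pickers is 3+3+1+1+1 = 9, and 10 slots are needed, so at most 9 can be filled.
An assignment achieving 9: Wed morning→Fong, Wed afternoon→Costa+Fong, Wed evening→Jules, Thu morning→Ferraro, Thu afternoon→Fong+Rossi, Thu evening→Costa, Fri morning→Costa.
Loads: Costa 3/3, Fong 3/3, Ferraro 1/1, Jules 1/1, Rossi 1/1.

9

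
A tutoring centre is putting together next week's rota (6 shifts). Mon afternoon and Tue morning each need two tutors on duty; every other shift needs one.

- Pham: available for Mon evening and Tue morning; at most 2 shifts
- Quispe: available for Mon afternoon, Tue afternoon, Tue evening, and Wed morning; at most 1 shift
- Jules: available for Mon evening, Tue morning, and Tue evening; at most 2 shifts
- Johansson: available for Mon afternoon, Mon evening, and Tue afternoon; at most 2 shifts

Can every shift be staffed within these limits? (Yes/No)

Shifts {Mon afternoon, Wed morning} need 3 worker-slots in total, but the tutors available for any of those shifts (Quispe and Johansson) can supply at most 2 among them. So no valid schedule exists.

No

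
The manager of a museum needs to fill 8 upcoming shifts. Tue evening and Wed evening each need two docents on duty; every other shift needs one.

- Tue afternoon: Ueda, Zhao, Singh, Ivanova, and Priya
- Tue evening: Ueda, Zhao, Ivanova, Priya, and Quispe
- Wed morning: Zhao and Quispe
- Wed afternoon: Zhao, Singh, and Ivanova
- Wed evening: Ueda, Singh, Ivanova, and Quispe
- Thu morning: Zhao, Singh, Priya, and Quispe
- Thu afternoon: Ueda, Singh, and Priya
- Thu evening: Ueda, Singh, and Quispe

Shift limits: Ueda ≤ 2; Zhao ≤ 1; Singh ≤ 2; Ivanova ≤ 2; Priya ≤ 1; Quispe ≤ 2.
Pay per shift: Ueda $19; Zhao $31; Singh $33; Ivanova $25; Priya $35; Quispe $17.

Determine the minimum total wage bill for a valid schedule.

$254

Picking the cheapest available docent for each shift independently would cost $186, but that ignores the shift limits.
An optimal schedule: Tue afternoon→Ivanova, Tue evening→Priya+Quispe, Wed morning→Zhao, Wed afternoon→Singh, Wed evening→Ivanova+Quispe, Thu morning→Singh, Thu afternoon→Ueda, Thu evening→Ueda.
Total: 25 + 35 + 17 + 31 + 33 + 25 + 17 + 33 + 19 + 19 = $254.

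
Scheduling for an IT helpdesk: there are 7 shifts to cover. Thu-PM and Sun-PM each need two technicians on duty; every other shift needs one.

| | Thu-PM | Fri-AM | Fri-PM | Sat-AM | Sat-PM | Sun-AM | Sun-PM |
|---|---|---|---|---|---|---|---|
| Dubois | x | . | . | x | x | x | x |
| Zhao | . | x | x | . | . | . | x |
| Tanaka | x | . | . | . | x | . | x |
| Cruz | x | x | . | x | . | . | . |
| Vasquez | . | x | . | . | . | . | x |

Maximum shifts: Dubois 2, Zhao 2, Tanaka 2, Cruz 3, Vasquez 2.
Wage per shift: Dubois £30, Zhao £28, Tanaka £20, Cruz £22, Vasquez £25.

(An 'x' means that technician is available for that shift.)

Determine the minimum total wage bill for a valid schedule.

£217

Fri-PM can only be covered by Zhao, so that assignment is forced.
Sun-AM can only be covered by Dubois, so that assignment is forced.
Picking the cheapest available technician for each shift independently would cost £209, but that ignores the shift limits.
An optimal schedule: Thu-PM→Tanaka+Cruz, Fri-AM→Cruz, Fri-PM→Zhao, Sat-AM→Cruz, Sat-PM→Tanaka, Sun-AM→Dubois, Sun-PM→Vasquez+Zhao.
Total: 20 + 22 + 22 + 28 + 22 + 20 + 30 + 25 + 28 = £217.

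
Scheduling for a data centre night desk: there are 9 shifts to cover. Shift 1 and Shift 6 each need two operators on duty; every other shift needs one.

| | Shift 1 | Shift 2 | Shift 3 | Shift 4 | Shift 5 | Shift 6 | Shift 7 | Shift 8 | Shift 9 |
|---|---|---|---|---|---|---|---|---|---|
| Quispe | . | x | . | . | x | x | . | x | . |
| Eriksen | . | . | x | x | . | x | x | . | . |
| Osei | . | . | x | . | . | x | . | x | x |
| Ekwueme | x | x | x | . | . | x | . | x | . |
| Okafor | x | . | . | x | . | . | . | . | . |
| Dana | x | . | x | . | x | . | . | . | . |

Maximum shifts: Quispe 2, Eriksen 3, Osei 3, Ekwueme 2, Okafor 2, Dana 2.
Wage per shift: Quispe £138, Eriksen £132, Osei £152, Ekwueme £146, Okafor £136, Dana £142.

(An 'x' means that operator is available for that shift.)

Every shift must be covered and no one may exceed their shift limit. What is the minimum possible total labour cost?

Shift 7 can only be covered by Eriksen, so that assignment is forced.
Shift 9 can only be covered by Osei, so that assignment is forced.
Picking the cheapest available operator for each shift independently would cost £1510, but that ignores the shift limits.
An optimal schedule: Shift 1→Okafor+Dana, Shift 2→Quispe, Shift 3→Eriksen, Shift 4→Okafor, Shift 5→Dana, Shift 6→Eriksen+Ekwueme, Shift 7→Eriksen, Shift 8→Quispe, Shift 9→Osei.
Total: 136 + 142 + 138 + 132 + 136 + 142 + 132 + 146 + 132 + 138 + 152 = £1526.

£1526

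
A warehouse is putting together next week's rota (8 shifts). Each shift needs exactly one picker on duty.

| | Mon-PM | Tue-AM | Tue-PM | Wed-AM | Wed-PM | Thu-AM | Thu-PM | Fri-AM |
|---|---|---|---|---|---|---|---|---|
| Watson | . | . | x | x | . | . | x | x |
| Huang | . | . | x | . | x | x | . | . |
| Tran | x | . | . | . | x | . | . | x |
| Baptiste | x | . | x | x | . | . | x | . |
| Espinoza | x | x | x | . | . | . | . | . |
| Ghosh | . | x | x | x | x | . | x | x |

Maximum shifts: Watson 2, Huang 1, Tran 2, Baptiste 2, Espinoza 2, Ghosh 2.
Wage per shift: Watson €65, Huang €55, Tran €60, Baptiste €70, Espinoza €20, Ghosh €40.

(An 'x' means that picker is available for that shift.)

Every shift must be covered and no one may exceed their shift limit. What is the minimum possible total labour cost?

€360

Thu-AM can only be covered by Huang, so that assignment is forced.
Picking the cheapest available picker for each shift independently would cost €275, but that ignores the shift limits.
An optimal schedule: Mon-PM→Espinoza, Tue-AM→Espinoza, Tue-PM→Watson, Wed-AM→Ghosh, Wed-PM→Tran, Thu-AM→Huang, Thu-PM→Ghosh, Fri-AM→Tran.
Total: 20 + 20 + 65 + 40 + 60 + 55 + 40 + 60 = €360.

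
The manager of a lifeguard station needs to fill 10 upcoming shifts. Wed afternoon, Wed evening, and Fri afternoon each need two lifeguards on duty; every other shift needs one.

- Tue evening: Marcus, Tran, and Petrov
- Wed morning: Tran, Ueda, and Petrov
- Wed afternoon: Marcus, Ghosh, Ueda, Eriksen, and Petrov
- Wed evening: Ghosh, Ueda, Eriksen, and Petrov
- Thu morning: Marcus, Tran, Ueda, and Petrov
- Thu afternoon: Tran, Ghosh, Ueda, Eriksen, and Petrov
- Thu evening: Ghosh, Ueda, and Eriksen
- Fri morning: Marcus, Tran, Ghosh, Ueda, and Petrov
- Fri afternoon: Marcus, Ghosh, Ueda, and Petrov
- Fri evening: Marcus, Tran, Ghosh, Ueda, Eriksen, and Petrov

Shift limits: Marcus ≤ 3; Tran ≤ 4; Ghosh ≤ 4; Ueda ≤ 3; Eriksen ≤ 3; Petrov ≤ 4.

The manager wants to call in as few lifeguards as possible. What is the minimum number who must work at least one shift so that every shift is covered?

4

13 slots to fill and no one can take more than 4, so at least ⌈13/4⌉ = 4 lifeguards are needed.
Marcus, Tran, Ghosh, and Ueda alone can cover everything: Tue evening→Marcus, Wed morning→Tran, Wed afternoon→Marcus+Ghosh, Wed evening→Ghosh+Ueda, Thu morning→Marcus, Thu afternoon→Tran, Thu evening→Ghosh, Fri morning→Tran, Fri afternoon→Ghosh+Ueda, Fri evening→Tran.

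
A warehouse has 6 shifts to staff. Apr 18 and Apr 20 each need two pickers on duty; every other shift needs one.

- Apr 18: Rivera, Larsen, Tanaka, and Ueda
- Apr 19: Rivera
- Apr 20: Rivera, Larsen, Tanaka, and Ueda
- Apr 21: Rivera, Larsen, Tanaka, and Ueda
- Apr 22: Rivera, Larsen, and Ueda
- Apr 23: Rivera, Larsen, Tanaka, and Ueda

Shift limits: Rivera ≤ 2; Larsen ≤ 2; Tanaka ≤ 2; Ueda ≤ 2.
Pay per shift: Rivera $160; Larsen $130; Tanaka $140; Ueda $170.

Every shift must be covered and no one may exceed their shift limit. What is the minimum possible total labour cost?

$1200

Apr 19 can only be covered by Rivera, so that assignment is forced.
Picking the cheapest available picker for each shift independently would cost $1090, but that ignores the shift limits.
An optimal schedule: Apr 18→Tanaka+Ueda, Apr 19→Rivera, Apr 20→Tanaka+Ueda, Apr 21→Larsen, Apr 22→Rivera, Apr 23→Larsen.
Total: 140 + 170 + 160 + 140 + 170 + 130 + 160 + 130 = $1200.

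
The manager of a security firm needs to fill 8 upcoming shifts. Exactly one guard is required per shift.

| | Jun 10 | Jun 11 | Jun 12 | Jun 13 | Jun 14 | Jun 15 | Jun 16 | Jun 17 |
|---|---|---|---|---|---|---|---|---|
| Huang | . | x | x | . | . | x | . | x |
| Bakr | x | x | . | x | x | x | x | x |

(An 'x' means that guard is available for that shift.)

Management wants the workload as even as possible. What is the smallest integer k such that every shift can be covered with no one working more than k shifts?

With 2 guards and 8 worker-slots to fill, someone must work at least ⌈8/2⌉ = 4 shifts, so k ≥ 4.
k = 4 works: Jun 10→Bakr, Jun 11→Huang, Jun 12→Huang, Jun 13→Bakr, Jun 14→Bakr, Jun 15→Huang, Jun 16→Bakr, Jun 17→Huang.
Loads: Huang 4, Bakr 4 — all ≤ 4.

4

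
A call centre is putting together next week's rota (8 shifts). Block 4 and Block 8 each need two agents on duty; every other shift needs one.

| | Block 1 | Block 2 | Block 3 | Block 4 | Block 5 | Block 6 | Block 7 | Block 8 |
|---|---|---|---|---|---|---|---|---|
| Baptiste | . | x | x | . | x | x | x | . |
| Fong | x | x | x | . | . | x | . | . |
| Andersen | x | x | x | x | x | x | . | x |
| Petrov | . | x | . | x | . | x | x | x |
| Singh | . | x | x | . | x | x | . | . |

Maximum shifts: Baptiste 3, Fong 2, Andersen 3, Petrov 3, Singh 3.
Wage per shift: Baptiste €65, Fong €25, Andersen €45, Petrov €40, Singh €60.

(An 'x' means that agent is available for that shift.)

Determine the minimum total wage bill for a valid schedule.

Block 4 can only be covered by Andersen and Petrov, so that assignment is forced.
Block 8 can only be covered by Andersen and Petrov, so that assignment is forced.
Picking the cheapest available agent for each shift independently would cost €355, but that ignores the shift limits.
An optimal schedule: Block 1→Fong, Block 2→Singh, Block 3→Fong, Block 4→Petrov+Andersen, Block 5→Andersen, Block 6→Singh, Block 7→Petrov, Block 8→Petrov+Andersen.
Total: 25 + 60 + 25 + 40 + 45 + 45 + 60 + 40 + 40 + 45 = €425.

€425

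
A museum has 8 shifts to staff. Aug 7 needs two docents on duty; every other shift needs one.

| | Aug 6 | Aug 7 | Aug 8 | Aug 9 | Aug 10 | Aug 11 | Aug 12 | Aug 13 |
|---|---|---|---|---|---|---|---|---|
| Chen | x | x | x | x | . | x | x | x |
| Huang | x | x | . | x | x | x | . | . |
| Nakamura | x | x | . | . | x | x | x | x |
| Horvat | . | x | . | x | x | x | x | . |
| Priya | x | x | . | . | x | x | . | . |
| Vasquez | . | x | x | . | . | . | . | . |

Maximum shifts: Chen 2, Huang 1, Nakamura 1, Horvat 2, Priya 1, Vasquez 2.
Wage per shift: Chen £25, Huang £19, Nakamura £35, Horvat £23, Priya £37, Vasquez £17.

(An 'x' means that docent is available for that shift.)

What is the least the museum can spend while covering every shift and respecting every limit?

Picking the cheapest available docent for each shift independently would cost £177, but that ignores the shift limits.
An optimal schedule: Aug 6→Huang, Aug 7→Priya+Vasquez, Aug 8→Vasquez, Aug 9→Chen, Aug 10→Horvat, Aug 11→Horvat, Aug 12→Nakamura, Aug 13→Chen.
Total: 19 + 37 + 17 + 17 + 25 + 23 + 23 + 35 + 25 = £221.

£221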